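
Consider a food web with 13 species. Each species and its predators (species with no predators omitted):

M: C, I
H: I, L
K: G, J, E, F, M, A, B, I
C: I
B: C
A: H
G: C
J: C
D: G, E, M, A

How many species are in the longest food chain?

One longest chain: D → A → H → I.
It has 4 species and 3 links.

4 species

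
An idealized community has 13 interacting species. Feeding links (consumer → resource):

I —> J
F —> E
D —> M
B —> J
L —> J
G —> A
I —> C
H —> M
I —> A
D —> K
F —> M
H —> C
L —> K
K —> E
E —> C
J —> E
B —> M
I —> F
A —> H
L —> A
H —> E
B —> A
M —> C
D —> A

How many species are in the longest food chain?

5 species

One longest chain: C → E → H → A → D.
It has 5 species and 4 links.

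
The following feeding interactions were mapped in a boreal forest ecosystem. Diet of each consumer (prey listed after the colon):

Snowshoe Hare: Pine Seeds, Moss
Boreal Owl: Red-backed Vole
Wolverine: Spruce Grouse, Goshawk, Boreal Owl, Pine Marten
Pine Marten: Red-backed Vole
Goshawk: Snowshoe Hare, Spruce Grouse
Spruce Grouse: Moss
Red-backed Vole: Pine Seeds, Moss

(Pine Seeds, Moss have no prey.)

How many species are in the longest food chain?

One longest chain: Pine Seeds → Snowshoe Hare → Goshawk → Wolverine.
It has 4 species and 3 links.

4 species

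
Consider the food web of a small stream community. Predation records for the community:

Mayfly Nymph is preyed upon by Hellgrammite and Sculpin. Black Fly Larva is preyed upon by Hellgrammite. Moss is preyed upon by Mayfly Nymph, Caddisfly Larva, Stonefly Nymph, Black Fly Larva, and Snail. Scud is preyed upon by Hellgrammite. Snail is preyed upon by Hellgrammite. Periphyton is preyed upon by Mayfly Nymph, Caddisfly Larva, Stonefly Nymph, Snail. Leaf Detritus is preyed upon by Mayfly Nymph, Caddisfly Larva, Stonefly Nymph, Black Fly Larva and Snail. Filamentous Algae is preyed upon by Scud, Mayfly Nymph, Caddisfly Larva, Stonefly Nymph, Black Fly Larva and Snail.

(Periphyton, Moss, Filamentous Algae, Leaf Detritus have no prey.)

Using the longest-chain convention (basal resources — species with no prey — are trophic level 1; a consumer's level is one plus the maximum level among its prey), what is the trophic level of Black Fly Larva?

Trophic level 2

Moss has no prey (basal) → level 1.
Black Fly Larva eats Moss (level 1); other prey at levels: Filamentous Algae 1, Leaf Detritus 1 → level 2.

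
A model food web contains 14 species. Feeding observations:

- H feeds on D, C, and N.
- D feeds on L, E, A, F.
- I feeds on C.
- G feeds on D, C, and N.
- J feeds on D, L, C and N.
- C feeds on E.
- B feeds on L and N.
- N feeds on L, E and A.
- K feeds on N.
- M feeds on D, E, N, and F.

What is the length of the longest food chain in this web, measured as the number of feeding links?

2 links

One longest chain: E → C → H.
It has 3 species and 2 links.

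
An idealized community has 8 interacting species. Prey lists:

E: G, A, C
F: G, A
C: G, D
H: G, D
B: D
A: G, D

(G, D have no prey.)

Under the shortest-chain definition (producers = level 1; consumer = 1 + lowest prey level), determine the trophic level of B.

D is a producer → level 1.
B eats D → level 2.

Trophic level 2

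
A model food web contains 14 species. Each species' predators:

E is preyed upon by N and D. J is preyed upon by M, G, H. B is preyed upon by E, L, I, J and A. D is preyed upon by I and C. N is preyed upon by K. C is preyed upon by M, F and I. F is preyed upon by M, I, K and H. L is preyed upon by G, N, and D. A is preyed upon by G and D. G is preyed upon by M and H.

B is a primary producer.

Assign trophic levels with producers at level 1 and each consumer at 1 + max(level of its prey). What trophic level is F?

B is a producer → level 1.
A eats B → level 2.
D eats A (level 2); other prey at levels: L 2, E 2 → level 3.
C eats D → level 4.
F eats C → level 5.

Trophic level 5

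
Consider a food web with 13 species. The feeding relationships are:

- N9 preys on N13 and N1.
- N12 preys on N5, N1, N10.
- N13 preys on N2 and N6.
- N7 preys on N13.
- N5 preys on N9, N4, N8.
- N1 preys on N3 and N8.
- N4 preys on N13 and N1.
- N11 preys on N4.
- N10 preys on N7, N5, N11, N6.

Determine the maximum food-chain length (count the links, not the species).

One longest chain: N8 → N1 → N9 → N5 → N10 → N12.
It has 6 species and 5 links.

5 links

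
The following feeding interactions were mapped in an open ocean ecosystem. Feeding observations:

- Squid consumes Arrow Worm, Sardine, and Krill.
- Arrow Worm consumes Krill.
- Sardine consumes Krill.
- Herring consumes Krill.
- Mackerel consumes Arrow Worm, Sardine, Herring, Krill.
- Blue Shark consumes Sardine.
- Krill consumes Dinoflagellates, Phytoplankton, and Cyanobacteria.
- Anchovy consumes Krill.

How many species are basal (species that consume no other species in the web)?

3

Basal species (no prey listed): Phytoplankton, Dinoflagellates, Cyanobacteria.
Count: 3.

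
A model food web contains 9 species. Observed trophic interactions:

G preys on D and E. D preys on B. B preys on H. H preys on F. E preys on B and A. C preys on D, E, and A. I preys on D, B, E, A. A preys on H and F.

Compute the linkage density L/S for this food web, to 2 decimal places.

L/S = 1.78

There are L = 16 links among S = 9 species.
L/S = 16/9 = 1.7778 ≈ 1.78.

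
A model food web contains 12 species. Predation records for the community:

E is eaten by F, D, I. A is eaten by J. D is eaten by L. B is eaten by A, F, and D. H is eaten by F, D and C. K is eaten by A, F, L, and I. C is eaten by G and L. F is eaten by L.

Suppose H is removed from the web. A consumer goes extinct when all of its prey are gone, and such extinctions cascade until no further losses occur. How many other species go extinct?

2

Remove H.
Round 1: C (all prey gone) → extinct.
Round 2: G (all prey gone) → extinct.
No further losses. Total secondary extinctions: 2.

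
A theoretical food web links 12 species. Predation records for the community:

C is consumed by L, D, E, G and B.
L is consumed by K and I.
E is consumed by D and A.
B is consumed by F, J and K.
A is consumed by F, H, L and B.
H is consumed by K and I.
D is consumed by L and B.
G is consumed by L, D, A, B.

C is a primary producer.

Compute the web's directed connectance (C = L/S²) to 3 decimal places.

The web has S = 12 species and L = 24 feeding links.
C = L / S² = 24 / 144 = 0.1667 ≈ 0.167.

C = 0.167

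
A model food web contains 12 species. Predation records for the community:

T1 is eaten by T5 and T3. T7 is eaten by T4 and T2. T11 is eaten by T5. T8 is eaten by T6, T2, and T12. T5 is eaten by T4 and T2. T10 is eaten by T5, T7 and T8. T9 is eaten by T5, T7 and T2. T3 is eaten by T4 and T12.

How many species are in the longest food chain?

One longest chain: T10 → T5 → T2.
It has 3 species and 2 links.

3 species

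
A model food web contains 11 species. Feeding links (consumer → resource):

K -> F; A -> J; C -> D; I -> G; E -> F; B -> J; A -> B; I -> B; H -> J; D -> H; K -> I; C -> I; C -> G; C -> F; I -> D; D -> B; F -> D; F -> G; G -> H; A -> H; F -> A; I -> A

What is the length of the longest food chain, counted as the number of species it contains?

One longest chain: J → H → D → I → C.
It has 5 species and 4 links.

5 species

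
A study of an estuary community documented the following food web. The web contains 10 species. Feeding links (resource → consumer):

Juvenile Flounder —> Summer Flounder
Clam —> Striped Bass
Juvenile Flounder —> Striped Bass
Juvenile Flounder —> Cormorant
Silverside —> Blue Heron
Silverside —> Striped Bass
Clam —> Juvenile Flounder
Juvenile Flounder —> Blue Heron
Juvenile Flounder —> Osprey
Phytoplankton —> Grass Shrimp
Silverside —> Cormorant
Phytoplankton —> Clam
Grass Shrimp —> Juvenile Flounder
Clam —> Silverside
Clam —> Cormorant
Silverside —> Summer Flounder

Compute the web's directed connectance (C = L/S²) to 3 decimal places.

The web has S = 10 species and L = 16 feeding links.
C = L / S² = 16 / 100 = 0.1600 ≈ 0.160.

C = 0.160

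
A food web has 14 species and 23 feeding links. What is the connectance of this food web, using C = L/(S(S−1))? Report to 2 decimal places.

The web has S = 14 species and L = 23 feeding links.
C = L / (S(S−1)) = 23 / 182 = 0.1264 ≈ 0.13.

C = 0.13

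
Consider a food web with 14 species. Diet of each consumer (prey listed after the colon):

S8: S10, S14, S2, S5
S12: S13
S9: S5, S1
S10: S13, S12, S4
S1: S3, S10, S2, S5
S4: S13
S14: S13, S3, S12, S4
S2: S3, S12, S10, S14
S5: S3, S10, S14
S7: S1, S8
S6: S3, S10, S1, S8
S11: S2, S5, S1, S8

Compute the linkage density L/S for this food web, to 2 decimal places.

L/S = 2.57

There are L = 36 links among S = 14 species.
L/S = 36/14 = 2.5714 ≈ 2.57.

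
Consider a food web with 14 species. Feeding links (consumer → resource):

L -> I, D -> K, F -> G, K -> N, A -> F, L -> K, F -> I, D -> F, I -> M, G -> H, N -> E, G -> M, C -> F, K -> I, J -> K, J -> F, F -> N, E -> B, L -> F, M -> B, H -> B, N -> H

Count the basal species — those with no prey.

1

Basal species (no prey listed): B.
Count: 1.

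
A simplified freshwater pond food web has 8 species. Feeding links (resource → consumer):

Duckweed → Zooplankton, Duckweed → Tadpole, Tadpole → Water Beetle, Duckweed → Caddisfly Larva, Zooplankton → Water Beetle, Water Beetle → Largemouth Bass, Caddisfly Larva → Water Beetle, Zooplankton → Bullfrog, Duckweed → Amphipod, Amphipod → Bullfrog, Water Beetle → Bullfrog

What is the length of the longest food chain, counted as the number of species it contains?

One longest chain: Duckweed → Zooplankton → Water Beetle → Bullfrog.
It has 4 species and 3 links.

4 species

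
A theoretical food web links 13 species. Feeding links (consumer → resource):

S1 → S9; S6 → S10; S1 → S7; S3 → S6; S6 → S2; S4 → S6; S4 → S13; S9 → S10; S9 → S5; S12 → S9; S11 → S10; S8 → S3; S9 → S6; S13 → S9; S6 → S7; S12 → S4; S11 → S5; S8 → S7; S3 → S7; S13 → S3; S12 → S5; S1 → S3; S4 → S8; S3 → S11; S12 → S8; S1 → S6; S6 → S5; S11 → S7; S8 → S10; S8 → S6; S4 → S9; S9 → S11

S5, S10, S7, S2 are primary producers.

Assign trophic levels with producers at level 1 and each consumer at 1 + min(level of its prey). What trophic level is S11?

S5 is a producer → level 1.
S11 eats S5 → level 2.

Trophic level 2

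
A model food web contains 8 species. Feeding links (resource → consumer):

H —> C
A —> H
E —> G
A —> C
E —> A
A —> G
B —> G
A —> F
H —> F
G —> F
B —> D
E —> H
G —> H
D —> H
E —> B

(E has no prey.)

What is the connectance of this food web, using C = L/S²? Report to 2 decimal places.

C = 0.23

The web has S = 8 species and L = 15 feeding links.
C = L / S² = 15 / 64 = 0.2344 ≈ 0.23.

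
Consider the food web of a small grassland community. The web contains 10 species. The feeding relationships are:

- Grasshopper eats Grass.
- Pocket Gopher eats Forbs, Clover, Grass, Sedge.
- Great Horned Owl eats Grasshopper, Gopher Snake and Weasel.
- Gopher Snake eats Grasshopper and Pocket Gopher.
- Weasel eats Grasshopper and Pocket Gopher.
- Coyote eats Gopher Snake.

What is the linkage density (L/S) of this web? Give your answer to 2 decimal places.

There are L = 13 links among S = 10 species.
L/S = 13/10 = 1.3000 ≈ 1.30.

L/S = 1.30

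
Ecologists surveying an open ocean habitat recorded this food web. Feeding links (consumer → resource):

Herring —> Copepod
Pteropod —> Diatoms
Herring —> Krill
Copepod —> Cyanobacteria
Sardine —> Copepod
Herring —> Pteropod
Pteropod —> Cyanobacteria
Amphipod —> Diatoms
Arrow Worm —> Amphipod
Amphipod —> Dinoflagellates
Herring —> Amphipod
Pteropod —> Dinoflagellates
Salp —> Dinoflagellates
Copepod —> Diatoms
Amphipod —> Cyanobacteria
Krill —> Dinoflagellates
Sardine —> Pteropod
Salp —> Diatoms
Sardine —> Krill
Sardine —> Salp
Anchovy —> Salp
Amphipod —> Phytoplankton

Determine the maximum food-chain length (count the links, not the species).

2 links

One longest chain: Diatoms → Salp → Anchovy.
It has 3 species and 2 links.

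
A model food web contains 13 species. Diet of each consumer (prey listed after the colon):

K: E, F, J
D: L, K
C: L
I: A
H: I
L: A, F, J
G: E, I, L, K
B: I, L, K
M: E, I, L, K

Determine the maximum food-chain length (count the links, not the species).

One longest chain: A → L → C.
It has 3 species and 2 links.

2 links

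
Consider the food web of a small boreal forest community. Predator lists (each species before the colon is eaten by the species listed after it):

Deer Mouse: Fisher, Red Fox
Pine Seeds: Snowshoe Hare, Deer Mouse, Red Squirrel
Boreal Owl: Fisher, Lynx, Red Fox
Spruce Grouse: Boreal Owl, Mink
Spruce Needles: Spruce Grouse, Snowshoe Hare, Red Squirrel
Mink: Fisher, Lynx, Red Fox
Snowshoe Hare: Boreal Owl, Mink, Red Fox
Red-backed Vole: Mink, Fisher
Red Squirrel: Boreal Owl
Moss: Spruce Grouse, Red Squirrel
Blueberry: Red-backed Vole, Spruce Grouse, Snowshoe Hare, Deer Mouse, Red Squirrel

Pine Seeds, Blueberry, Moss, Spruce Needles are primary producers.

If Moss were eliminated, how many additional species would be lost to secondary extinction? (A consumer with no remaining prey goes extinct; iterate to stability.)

Remove Moss.
Every predator of it retains at least one other prey: Spruce Grouse still has Blueberry, Spruce Needles; Red Squirrel still has Pine Seeds, Blueberry, Spruce Needles.
No consumer loses all prey, so no secondary extinctions occur.

0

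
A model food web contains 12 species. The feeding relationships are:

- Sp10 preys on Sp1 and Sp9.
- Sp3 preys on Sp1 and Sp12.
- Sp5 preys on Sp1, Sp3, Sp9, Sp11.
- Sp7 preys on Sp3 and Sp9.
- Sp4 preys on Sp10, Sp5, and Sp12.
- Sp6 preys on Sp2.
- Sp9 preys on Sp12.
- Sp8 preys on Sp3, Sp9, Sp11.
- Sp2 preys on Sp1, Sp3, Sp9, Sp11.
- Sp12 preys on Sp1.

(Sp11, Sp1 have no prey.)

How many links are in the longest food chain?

4 links

One longest chain: Sp1 → Sp12 → Sp9 → Sp2 → Sp6.
It has 5 species and 4 links.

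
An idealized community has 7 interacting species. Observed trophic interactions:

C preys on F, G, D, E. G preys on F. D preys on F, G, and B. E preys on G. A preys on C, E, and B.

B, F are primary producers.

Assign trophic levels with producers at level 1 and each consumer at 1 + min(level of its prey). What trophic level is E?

Trophic level 3

F is a producer → level 1.
G eats F → level 2.
E eats G → level 3.
No prey of E is below level 2, so 3 is the minimum.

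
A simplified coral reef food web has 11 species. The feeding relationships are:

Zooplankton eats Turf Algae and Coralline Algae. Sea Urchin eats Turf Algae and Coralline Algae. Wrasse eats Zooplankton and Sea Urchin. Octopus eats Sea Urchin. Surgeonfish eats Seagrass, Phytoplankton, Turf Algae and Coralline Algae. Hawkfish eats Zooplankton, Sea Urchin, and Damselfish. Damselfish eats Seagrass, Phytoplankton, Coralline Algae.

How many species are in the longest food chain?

One longest chain: Phytoplankton → Damselfish → Hawkfish.
It has 3 species and 2 links.

3 species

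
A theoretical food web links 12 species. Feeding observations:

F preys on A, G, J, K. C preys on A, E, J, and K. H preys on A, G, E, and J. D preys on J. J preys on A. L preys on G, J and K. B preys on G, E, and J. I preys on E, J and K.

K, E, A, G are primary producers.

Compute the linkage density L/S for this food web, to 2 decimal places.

There are L = 23 links among S = 12 species.
L/S = 23/12 = 1.9167 ≈ 1.92.

L/S = 1.92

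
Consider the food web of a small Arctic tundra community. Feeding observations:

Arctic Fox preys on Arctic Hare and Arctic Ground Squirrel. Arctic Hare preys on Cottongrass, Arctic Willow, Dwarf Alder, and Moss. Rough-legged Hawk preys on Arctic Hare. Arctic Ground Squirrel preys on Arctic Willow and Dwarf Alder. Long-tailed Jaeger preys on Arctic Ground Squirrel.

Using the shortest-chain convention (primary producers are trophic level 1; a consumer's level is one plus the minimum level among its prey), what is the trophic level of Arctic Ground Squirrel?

Dwarf Alder is a producer → level 1.
Arctic Ground Squirrel eats Dwarf Alder → level 2.

Trophic level 2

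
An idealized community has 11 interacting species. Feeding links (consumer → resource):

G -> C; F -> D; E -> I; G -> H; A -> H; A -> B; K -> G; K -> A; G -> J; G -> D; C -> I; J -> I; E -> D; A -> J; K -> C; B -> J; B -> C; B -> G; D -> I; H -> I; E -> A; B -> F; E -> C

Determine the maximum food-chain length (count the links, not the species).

One longest chain: I → J → G → B → A → E.
It has 6 species and 5 links.

5 links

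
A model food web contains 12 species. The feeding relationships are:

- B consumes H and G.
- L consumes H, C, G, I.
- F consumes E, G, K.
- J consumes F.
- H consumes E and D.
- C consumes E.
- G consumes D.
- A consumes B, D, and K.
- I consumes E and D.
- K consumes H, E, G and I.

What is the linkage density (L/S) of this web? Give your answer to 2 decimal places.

L/S = 1.92

There are L = 23 links among S = 12 species.
L/S = 23/12 = 1.9167 ≈ 1.92.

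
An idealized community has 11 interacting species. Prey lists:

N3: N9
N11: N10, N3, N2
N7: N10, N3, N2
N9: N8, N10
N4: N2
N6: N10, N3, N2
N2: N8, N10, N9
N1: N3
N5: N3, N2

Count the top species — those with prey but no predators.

6

Top species (has prey, but nothing eats it): N5, N11, N7, N1, N4, N6.
Count: 6.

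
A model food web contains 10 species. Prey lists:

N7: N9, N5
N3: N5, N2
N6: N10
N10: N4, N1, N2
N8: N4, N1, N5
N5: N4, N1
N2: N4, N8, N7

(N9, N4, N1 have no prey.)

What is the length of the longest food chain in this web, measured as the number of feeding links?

5 links

One longest chain: N4 → N5 → N8 → N2 → N10 → N6.
It has 6 species and 5 links.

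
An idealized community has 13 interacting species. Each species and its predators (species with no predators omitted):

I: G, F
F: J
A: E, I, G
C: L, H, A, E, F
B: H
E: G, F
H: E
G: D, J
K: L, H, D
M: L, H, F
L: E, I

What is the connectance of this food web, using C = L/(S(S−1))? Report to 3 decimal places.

The web has S = 13 species and L = 25 feeding links.
C = L / (S(S−1)) = 25 / 156 = 0.1603 ≈ 0.160.

C = 0.160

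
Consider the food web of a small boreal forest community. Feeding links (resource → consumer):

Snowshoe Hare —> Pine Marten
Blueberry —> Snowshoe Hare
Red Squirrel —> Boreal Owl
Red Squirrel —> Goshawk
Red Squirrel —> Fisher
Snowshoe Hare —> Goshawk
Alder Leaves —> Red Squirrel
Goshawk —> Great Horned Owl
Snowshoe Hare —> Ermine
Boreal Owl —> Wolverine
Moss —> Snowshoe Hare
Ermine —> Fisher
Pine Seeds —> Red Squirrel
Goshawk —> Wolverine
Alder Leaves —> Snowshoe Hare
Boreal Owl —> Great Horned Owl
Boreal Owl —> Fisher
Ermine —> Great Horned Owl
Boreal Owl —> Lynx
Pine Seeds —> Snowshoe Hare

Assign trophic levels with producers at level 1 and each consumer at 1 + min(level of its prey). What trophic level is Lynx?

Trophic level 4

Alder Leaves is a producer → level 1.
Red Squirrel eats Alder Leaves → level 2.
Boreal Owl eats Red Squirrel → level 3.
Lynx eats Boreal Owl → level 4.
No prey of Lynx is below level 3, so 4 is the minimum.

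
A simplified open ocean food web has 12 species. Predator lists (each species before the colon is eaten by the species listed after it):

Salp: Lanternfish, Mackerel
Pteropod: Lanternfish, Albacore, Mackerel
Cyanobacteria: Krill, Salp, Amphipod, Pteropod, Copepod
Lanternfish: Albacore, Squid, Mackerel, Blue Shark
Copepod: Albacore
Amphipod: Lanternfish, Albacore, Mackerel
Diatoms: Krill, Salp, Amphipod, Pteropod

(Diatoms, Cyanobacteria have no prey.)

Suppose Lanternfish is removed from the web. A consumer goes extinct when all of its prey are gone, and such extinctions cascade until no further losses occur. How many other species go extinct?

Remove Lanternfish.
Round 1: Squid (all prey gone), Blue Shark (all prey gone) → extinct.
No further losses. Total secondary extinctions: 2.

2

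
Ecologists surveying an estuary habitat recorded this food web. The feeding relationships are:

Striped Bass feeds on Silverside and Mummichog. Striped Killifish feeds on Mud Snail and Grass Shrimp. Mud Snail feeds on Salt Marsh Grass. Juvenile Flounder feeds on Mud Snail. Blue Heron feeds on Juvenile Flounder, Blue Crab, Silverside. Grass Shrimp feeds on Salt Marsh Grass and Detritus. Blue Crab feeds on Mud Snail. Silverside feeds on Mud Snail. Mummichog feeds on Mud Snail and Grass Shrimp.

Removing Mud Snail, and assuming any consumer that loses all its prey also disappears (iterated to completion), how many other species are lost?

Remove Mud Snail.
Round 1: Silverside (all prey gone), Juvenile Flounder (all prey gone), Blue Crab (all prey gone) → extinct.
Round 2: Blue Heron (all prey gone) → extinct.
No further losses. Total secondary extinctions: 4.

4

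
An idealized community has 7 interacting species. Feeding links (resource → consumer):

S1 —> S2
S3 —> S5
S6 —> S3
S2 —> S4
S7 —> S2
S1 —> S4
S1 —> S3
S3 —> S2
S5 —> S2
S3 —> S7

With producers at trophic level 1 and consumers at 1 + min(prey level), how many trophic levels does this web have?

3

Producers (level 1): S6, S1.
Following each consumer down to its lowest-level prey: S6 → S3 → S5 (levels 1 through 3).
All prey of S5 (S3 2) are at level 2 or above, so S5 is at level 1 + 2 = 3.
Every consumer has at least one prey at level 2 or below, so none exceeds level 3.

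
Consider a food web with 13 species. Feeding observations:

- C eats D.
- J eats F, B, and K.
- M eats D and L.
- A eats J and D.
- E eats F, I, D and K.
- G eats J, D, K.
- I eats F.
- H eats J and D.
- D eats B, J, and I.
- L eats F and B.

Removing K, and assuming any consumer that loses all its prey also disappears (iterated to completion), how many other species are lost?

0

Remove K.
Every predator of it retains at least one other prey: J still has F, B; E still has F, I, D; G still has J, D.
No consumer loses all prey, so no secondary extinctions occur.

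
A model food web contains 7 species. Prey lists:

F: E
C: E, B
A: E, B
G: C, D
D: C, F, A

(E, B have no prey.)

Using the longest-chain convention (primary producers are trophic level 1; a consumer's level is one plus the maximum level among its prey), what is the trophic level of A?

E is a producer → level 1.
A eats E (level 1); other prey at levels: B 1 → level 2.

Trophic level 2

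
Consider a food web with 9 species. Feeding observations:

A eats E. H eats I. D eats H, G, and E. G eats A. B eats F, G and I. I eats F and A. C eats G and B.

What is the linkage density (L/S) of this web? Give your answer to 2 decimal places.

There are L = 13 links among S = 9 species.
L/S = 13/9 = 1.4444 ≈ 1.44.

L/S = 1.44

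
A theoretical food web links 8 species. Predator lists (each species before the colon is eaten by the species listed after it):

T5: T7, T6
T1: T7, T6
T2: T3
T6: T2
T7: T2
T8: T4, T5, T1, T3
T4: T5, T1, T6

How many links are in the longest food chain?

5 links

One longest chain: T8 → T4 → T5 → T7 → T2 → T3.
It has 6 species and 5 links.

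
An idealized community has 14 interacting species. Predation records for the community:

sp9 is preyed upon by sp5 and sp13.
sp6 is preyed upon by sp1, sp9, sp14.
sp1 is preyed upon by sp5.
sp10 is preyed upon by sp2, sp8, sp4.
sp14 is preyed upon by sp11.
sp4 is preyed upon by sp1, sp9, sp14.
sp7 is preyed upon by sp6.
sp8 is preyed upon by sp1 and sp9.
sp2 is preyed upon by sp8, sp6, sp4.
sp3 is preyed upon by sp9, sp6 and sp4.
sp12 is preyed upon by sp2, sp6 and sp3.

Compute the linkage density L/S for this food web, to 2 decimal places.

There are L = 25 links among S = 14 species.
L/S = 25/14 = 1.7857 ≈ 1.79.

L/S = 1.79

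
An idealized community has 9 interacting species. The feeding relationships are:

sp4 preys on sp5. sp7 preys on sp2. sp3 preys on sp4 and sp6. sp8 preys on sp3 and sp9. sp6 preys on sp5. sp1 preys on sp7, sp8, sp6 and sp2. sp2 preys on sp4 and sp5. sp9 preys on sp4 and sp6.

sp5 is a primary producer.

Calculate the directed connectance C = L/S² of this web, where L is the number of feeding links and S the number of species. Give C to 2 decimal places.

The web has S = 9 species and L = 15 feeding links.
C = L / S² = 15 / 81 = 0.1852 ≈ 0.19.

C = 0.19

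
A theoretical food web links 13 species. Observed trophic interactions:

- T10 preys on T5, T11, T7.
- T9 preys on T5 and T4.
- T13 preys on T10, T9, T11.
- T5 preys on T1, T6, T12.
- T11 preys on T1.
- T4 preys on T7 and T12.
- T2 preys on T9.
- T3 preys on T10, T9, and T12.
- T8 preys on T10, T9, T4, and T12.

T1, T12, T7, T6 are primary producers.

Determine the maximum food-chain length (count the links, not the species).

One longest chain: T12 → T4 → T9 → T2.
It has 4 species and 3 links.

3 links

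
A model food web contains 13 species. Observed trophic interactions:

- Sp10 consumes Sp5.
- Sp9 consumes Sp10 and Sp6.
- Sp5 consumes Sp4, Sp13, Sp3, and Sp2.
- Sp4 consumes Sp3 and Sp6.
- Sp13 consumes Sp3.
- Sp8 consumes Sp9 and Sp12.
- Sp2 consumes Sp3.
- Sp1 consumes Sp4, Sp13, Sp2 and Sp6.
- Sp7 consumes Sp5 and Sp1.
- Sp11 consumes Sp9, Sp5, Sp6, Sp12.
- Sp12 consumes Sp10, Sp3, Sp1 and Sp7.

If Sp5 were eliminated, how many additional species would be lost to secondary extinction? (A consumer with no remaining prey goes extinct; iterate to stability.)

Remove Sp5.
Round 1: Sp10 (all prey gone) → extinct.
No further losses. Total secondary extinctions: 1.

1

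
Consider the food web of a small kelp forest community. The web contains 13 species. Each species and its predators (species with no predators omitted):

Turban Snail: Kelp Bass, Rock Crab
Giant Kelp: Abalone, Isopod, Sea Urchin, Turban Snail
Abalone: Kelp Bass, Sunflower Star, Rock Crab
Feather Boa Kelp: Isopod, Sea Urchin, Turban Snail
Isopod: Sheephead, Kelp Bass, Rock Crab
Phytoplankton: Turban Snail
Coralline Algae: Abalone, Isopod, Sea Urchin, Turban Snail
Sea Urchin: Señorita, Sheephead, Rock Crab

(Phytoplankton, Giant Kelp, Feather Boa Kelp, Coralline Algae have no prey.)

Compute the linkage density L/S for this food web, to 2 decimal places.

L/S = 1.77

There are L = 23 links among S = 13 species.
L/S = 23/13 = 1.7692 ≈ 1.77.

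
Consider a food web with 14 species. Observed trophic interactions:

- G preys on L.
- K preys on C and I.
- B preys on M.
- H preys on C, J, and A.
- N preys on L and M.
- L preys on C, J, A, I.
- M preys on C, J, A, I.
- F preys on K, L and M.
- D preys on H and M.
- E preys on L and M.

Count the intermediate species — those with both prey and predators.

Intermediate species (has both prey and predators): M, L, H, K.
Count: 4.

4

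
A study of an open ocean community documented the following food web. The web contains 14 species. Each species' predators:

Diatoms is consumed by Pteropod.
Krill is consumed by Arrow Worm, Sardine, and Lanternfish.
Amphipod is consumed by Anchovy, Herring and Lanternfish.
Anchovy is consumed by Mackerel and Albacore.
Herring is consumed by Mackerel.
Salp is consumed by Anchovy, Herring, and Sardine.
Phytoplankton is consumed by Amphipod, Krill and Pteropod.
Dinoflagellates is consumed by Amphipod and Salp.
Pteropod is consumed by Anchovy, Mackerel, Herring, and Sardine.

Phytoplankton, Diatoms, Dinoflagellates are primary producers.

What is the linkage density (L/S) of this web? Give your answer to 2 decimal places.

L/S = 1.57

There are L = 22 links among S = 14 species.
L/S = 22/14 = 1.5714 ≈ 1.57.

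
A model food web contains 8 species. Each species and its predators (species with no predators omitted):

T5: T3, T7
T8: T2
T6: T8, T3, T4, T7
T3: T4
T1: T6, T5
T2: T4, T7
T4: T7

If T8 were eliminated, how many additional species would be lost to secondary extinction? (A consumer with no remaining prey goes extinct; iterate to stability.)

1

Remove T8.
Round 1: T2 (all prey gone) → extinct.
No further losses. Total secondary extinctions: 1.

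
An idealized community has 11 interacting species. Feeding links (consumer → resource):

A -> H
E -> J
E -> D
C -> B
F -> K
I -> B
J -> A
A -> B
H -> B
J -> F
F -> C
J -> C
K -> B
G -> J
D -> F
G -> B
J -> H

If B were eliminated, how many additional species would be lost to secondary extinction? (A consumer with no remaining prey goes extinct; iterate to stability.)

Remove B.
Round 1: I (all prey gone), H (all prey gone), K (all prey gone), C (all prey gone) → extinct.
Round 2: A (all prey gone), F (all prey gone) → extinct.
Round 3: D (all prey gone), J (all prey gone) → extinct.
Round 4: G (all prey gone), E (all prey gone) → extinct.
No further losses. Total secondary extinctions: 10.

10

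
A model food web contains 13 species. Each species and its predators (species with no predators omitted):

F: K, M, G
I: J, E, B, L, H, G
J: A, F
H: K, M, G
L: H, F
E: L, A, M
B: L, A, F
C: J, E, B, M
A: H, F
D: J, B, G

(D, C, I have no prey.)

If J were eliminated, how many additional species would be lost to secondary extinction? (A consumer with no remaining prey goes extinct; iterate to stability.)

Remove J.
Every predator of it retains at least one other prey: A still has E, B; F still has B, L, A.
No consumer loses all prey, so no secondary extinctions occur.

0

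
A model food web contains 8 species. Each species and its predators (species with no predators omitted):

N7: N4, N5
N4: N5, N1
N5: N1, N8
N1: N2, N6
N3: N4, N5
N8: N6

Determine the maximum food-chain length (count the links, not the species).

4 links

One longest chain: N3 → N4 → N5 → N1 → N2.
It has 5 species and 4 links.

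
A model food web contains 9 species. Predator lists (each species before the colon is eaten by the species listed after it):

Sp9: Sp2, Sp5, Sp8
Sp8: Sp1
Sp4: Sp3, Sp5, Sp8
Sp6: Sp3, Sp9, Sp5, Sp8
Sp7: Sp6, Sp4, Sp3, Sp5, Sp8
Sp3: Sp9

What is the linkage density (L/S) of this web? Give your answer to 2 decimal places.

There are L = 17 links among S = 9 species.
L/S = 17/9 = 1.8889 ≈ 1.89.

L/S = 1.89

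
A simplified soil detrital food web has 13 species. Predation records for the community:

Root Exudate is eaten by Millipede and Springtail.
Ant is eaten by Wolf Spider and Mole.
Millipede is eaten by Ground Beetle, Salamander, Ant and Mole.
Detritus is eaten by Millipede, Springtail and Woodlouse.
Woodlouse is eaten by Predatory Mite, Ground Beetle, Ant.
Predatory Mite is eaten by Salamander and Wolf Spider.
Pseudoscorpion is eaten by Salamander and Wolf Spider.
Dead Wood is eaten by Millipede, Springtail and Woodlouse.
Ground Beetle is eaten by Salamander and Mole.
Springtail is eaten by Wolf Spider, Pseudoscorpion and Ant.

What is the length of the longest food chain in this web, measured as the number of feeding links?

One longest chain: Dead Wood → Millipede → Ground Beetle → Mole.
It has 4 species and 3 links.

3 links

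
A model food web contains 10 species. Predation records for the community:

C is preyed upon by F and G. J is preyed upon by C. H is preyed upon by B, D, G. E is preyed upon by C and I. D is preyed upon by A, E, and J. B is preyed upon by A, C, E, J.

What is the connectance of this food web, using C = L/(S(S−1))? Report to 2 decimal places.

The web has S = 10 species and L = 15 feeding links.
C = L / (S(S−1)) = 15 / 90 = 0.1667 ≈ 0.17.

C = 0.17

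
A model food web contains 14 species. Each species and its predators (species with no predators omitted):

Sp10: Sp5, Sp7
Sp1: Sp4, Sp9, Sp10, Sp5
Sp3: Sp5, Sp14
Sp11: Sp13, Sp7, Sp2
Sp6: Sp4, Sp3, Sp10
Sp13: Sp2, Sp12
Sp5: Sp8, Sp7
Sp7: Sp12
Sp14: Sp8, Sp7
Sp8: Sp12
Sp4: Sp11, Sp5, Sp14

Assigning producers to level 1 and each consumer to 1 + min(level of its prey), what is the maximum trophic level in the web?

4

Producers (level 1): Sp1, Sp6.
Following each consumer down to its lowest-level prey: Sp1 → Sp4 → Sp11 → Sp13 (levels 1 through 4).
All prey of Sp13 (Sp11 3) are at level 3 or above, so Sp13 is at level 1 + 3 = 4.
Every consumer has at least one prey at level 3 or below, so none exceeds level 4.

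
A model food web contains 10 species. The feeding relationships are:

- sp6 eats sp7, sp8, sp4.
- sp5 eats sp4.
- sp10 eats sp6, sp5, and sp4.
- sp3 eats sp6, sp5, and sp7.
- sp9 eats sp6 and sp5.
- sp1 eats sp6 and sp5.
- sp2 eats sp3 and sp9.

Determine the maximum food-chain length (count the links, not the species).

3 links

One longest chain: sp4 → sp5 → sp9 → sp2.
It has 4 species and 3 links.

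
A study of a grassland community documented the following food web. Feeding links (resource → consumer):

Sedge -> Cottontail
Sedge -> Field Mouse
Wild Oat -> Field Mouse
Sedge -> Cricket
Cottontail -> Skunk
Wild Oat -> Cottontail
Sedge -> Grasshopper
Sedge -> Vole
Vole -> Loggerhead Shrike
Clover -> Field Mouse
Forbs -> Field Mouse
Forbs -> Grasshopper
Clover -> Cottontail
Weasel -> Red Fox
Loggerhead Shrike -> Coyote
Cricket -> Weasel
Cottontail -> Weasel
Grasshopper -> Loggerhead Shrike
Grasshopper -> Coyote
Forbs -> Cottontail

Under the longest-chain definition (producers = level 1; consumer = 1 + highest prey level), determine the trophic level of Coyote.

Trophic level 4

Sedge is a producer → level 1.
Vole eats Sedge → level 2.
Loggerhead Shrike eats Vole (level 2); other prey at levels: Grasshopper 2 → level 3.
Coyote eats Loggerhead Shrike (level 3); other prey at levels: Grasshopper 2 → level 4.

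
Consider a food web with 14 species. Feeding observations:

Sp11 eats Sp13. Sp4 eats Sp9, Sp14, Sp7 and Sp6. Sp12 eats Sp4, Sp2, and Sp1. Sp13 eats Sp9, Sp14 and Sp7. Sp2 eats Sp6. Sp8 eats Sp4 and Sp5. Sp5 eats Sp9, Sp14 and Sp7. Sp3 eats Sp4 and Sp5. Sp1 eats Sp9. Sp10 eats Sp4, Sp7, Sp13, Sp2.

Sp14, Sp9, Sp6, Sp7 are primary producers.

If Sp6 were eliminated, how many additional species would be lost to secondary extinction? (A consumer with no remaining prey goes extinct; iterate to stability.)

1

Remove Sp6.
Round 1: Sp2 (all prey gone) → extinct.
No further losses. Total secondary extinctions: 1.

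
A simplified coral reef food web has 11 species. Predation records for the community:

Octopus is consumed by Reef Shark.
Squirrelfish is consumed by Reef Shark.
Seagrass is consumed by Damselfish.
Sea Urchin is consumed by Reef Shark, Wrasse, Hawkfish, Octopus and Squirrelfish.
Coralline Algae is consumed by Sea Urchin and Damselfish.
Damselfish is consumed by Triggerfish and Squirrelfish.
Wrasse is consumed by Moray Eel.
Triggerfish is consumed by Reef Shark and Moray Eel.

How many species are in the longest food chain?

One longest chain: Seagrass → Damselfish → Triggerfish → Moray Eel.
It has 4 species and 3 links.

4 species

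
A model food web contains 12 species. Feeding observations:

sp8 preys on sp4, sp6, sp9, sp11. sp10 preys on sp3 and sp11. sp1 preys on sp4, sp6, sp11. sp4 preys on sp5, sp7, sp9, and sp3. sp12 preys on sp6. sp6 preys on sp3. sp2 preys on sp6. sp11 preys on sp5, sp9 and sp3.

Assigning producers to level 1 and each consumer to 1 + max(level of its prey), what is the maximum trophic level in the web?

Producers (level 1): sp7, sp3, sp9, sp5.
sp3 → sp6 → sp1 gives sp1 level 3.
No species has a prey at level 3, so no species reaches level 4.

3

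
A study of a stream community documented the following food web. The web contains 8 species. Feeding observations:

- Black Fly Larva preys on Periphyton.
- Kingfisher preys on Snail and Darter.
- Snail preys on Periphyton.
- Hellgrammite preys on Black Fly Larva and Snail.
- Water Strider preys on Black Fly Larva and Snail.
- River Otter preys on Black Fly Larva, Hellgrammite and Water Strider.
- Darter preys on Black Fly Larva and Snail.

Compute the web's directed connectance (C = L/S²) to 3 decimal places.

C = 0.203

The web has S = 8 species and L = 13 feeding links.
C = L / S² = 13 / 64 = 0.2031 ≈ 0.203.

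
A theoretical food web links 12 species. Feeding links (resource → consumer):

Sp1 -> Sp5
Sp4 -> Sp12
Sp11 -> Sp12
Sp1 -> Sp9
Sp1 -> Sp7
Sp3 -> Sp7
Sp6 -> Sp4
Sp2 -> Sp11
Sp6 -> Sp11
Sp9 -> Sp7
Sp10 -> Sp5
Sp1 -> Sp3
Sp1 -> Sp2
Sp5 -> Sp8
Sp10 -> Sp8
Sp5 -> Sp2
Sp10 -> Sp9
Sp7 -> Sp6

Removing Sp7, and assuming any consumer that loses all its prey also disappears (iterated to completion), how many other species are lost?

Remove Sp7.
Round 1: Sp6 (all prey gone) → extinct.
Round 2: Sp4 (all prey gone) → extinct.
No further losses. Total secondary extinctions: 2.

2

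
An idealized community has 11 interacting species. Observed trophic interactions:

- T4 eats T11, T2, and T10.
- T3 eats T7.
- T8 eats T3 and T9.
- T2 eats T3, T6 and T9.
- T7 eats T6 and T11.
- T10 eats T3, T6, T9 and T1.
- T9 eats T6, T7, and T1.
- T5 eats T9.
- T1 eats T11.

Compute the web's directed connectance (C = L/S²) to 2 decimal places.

The web has S = 11 species and L = 20 feeding links.
C = L / S² = 20 / 121 = 0.1653 ≈ 0.17.

C = 0.17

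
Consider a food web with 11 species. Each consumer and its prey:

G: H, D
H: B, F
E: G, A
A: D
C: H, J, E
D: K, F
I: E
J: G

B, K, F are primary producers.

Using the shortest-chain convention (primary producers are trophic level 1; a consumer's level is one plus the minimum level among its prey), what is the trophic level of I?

B is a producer → level 1.
H eats B → level 2.
G eats H → level 3.
E eats G → level 4.
I eats E → level 5.
No prey of I is below level 4, so 5 is the minimum.

Trophic level 5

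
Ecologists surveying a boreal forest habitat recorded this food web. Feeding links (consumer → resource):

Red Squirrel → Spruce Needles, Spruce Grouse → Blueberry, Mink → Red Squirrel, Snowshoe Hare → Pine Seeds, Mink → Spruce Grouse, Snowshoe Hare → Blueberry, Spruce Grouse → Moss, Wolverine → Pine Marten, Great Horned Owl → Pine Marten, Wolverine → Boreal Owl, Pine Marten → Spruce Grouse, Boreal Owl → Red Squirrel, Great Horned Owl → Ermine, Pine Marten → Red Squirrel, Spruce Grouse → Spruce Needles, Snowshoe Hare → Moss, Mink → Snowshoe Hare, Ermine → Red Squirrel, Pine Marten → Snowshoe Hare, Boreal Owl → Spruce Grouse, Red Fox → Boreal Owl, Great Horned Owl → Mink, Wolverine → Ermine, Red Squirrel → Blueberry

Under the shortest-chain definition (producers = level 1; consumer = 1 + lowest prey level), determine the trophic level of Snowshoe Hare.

Pine Seeds is a producer → level 1.
Snowshoe Hare eats Pine Seeds → level 2.

Trophic level 2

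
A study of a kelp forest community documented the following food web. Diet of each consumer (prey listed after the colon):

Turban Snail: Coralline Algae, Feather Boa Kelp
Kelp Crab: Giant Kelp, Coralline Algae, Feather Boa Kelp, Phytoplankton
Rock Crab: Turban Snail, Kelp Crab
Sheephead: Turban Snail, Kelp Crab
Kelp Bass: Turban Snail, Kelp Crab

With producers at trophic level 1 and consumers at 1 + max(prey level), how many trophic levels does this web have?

3

Producers (level 1): Giant Kelp, Coralline Algae, Feather Boa Kelp, Phytoplankton.
Coralline Algae → Turban Snail → Kelp Bass gives Kelp Bass level 3.
No species has a prey at level 3, so no species reaches level 4.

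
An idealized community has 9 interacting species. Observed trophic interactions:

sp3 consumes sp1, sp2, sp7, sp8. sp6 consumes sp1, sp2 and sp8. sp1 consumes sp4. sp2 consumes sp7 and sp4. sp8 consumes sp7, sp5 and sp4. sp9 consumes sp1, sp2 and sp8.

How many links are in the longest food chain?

One longest chain: sp4 → sp2 → sp6.
It has 3 species and 2 links.

2 links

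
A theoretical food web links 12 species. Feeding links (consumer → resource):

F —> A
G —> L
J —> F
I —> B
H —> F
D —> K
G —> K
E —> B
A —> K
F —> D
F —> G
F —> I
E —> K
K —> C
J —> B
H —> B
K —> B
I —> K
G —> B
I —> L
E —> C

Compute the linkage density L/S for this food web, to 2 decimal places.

There are L = 21 links among S = 12 species.
L/S = 21/12 = 1.7500 ≈ 1.75.

L/S = 1.75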